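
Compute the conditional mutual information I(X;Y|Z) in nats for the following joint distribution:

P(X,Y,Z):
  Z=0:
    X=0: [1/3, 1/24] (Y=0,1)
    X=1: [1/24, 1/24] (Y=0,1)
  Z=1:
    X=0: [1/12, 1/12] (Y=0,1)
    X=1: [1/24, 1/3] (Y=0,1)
0.0750 nats

Conditional mutual information: I(X;Y|Z) = H(X|Z) + H(Y|Z) - H(X,Y|Z)

H(Z) = 0.6897
H(X,Z) = 1.2413 → H(X|Z) = 0.5517
H(Y,Z) = 1.1996 → H(Y|Z) = 0.5099
H(X,Y,Z) = 1.6762 → H(X,Y|Z) = 0.9866

I(X;Y|Z) = 0.5517 + 0.5099 - 0.9866 = 0.0750 nats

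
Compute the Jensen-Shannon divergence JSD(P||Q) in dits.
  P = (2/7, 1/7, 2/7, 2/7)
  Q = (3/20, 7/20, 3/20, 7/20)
0.0198 dits

Jensen-Shannon divergence is:
JSD(P||Q) = 0.5 × D_KL(P||M) + 0.5 × D_KL(Q||M)
where M = 0.5 × (P + Q) is the mixture distribution.

M = 0.5 × (2/7, 1/7, 2/7, 2/7) + 0.5 × (3/20, 7/20, 3/20, 7/20) = (0.217857, 0.246429, 0.217857, 0.317857)

D_KL(P||M) = 0.0202 dits
D_KL(Q||M) = 0.0194 dits

JSD(P||Q) = 0.5 × 0.0202 + 0.5 × 0.0194 = 0.0198 dits

Unlike KL divergence, JSD is symmetric and bounded: 0 ≤ JSD ≤ log(2).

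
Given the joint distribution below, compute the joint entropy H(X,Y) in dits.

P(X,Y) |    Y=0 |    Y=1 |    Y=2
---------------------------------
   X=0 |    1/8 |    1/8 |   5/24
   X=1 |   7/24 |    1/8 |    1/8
0.7495 dits

Joint entropy is H(X,Y) = -Σ_{x,y} p(x,y) log p(x,y).

Summing over all non-zero entries:
H(X,Y) = -[1/8·log_10(1/8) + 1/8·log_10(1/8) + 5/24·log_10(5/24) + 7/24·log_10(7/24) + 1/8·log_10(1/8) + 1/8·log_10(1/8)]
H(X,Y) = 0.7495 dits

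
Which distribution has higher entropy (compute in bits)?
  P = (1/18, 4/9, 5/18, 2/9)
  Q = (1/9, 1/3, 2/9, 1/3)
Q

Computing entropies in bits:
H(P) = 1.7472
H(Q) = 1.8911

Distribution Q has higher entropy.

Intuition: The distribution closer to uniform (more spread out) has higher entropy.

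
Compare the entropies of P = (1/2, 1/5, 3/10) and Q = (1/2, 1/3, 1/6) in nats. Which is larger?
P

Computing entropies in nats:
H(P) = 1.0297
H(Q) = 1.0114

Distribution P has higher entropy.

Intuition: The distribution closer to uniform (more spread out) has higher entropy.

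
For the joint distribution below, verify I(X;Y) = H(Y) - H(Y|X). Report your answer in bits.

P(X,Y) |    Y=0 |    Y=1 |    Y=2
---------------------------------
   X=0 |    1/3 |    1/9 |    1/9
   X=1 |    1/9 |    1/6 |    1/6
I(X;Y) = 0.0911 bits

Mutual information has multiple equivalent forms:
- I(X;Y) = H(X) - H(X|Y)
- I(X;Y) = H(Y) - H(Y|X)
- I(X;Y) = H(X) + H(Y) - H(X,Y)

Computing all quantities:
H(X) = 0.9911, H(Y) = 1.5466, H(X,Y) = 2.4466
H(X|Y) = 0.9000, H(Y|X) = 1.4555

Verification:
H(X) - H(X|Y) = 0.9911 - 0.9000 = 0.0911
H(Y) - H(Y|X) = 1.5466 - 1.4555 = 0.0911
H(X) + H(Y) - H(X,Y) = 0.9911 + 1.5466 - 2.4466 = 0.0911

All forms give I(X;Y) = 0.0911 bits. ✓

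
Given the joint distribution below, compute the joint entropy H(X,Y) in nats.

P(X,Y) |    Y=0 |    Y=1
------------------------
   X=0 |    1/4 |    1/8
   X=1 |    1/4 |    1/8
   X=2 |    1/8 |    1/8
1.7329 nats

Joint entropy is H(X,Y) = -Σ_{x,y} p(x,y) log p(x,y).

Summing over all non-zero entries:
H(X,Y) = -[1/4·log_e(1/4) + 1/8·log_e(1/8) + 1/4·log_e(1/4) + 1/8·log_e(1/8) + 1/8·log_e(1/8) + 1/8·log_e(1/8)]
H(X,Y) = 1.7329 nats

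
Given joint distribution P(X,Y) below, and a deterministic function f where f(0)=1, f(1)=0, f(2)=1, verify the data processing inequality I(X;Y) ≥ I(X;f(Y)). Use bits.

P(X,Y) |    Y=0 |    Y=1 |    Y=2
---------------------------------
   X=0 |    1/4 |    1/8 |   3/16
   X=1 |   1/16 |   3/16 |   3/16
I(X;Y) = 0.0847, I(X;f(Y)) = 0.0351, inequality holds: 0.0847 ≥ 0.0351

Data Processing Inequality: For any Markov chain X → Y → Z, we have I(X;Y) ≥ I(X;Z).

Here Z = f(Y) is a deterministic function of Y, forming X → Y → Z.

Original I(X;Y) = 0.0847 bits

After applying f:
P(X,Z) where Z=f(Y):
- P(X,Z=0) = P(X,Y=1)
- P(X,Z=1) = P(X,Y=0) + P(X,Y=2)

I(X;Z) = I(X;f(Y)) = 0.0351 bits

Verification: 0.0847 ≥ 0.0351 ✓

Information cannot be created by processing; the function f can only lose information about X.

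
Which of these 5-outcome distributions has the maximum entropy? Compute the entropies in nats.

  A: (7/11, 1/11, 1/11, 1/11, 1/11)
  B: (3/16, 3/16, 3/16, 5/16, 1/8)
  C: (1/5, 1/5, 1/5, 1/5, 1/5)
C

For a discrete distribution over n outcomes, entropy is maximized by the uniform distribution.

Computing entropies:
H(A) = 1.1596 nats
H(B) = 1.5650 nats
H(C) = 1.6094 nats

The uniform distribution (where all probabilities equal 1/5) achieves the maximum entropy of log_e(5) = 1.6094 nats.

Distribution C has the highest entropy.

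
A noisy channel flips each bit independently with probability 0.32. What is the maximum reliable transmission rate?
0.0956 bits

For a binary symmetric channel (BSC) with error probability p:
Capacity C = 1 - H(p) bits per symbol

where H(p) = -p log₂(p) - (1-p) log₂(1-p) is the binary entropy function.

H(0.32) = 0.9044 bits
C = 1 - 0.9044 = 0.0956 bits per symbol

This means we can reliably transmit up to 0.0956 bits of information per channel use.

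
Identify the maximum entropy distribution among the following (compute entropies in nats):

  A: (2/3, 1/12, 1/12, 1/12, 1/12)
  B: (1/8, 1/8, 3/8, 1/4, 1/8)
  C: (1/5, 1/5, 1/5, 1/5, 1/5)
C

For a discrete distribution over n outcomes, entropy is maximized by the uniform distribution.

Computing entropies:
H(A) = 1.0986 nats
H(B) = 1.4942 nats
H(C) = 1.6094 nats

The uniform distribution (where all probabilities equal 1/5) achieves the maximum entropy of log_e(5) = 1.6094 nats.

Distribution C has the highest entropy.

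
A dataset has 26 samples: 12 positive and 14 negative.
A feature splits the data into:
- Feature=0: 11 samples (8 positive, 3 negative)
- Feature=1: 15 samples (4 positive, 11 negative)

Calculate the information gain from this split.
0.1554 bits

Information Gain = H(Y) - H(Y|Feature)

Before split:
P(positive) = 12/26 = 0.4615
H(Y) = 0.9957 bits

After split:
Feature=0: H = 0.8454 bits (weight = 11/26)
Feature=1: H = 0.8366 bits (weight = 15/26)
H(Y|Feature) = (11/26)×0.8454 + (15/26)×0.8366 = 0.8403 bits

Information Gain = 0.9957 - 0.8403 = 0.1554 bits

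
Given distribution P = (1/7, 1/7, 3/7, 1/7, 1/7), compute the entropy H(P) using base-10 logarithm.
0.6406 dits

Shannon entropy is H(X) = -Σ p(x) log p(x).

For P = (1/7, 1/7, 3/7, 1/7, 1/7):
H = -1/7 × log_10(1/7) -1/7 × log_10(1/7) -3/7 × log_10(3/7) -1/7 × log_10(1/7) -1/7 × log_10(1/7)
H = 0.6406 dits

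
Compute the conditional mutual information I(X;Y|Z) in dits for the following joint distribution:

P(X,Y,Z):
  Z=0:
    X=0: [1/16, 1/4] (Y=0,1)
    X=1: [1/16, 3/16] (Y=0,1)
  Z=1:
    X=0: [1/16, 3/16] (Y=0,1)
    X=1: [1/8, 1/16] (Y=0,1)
0.0173 dits

Conditional mutual information: I(X;Y|Z) = H(X|Z) + H(Y|Z) - H(X,Y|Z)

H(Z) = 0.2976
H(X,Z) = 0.5952 → H(X|Z) = 0.2976
H(Y,Z) = 0.5568 → H(Y|Z) = 0.2592
H(X,Y,Z) = 0.8371 → H(X,Y|Z) = 0.5394

I(X;Y|Z) = 0.2976 + 0.2592 - 0.5394 = 0.0173 dits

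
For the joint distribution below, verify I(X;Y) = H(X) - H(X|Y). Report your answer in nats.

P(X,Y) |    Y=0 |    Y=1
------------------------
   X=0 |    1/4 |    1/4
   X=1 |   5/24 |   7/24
I(X;Y) = 0.0035 nats

Mutual information has multiple equivalent forms:
- I(X;Y) = H(X) - H(X|Y)
- I(X;Y) = H(Y) - H(Y|X)
- I(X;Y) = H(X) + H(Y) - H(X,Y)

Computing all quantities:
H(X) = 0.6931, H(Y) = 0.6897, H(X,Y) = 1.3793
H(X|Y) = 0.6896, H(Y|X) = 0.6862

Verification:
H(X) - H(X|Y) = 0.6931 - 0.6896 = 0.0035
H(Y) - H(Y|X) = 0.6897 - 0.6862 = 0.0035
H(X) + H(Y) - H(X,Y) = 0.6931 + 0.6897 - 1.3793 = 0.0035

All forms give I(X;Y) = 0.0035 nats. ✓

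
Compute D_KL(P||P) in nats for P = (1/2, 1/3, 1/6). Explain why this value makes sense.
0.0000 nats

KL divergence satisfies the Gibbs inequality: D_KL(P||Q) ≥ 0 for all distributions P, Q.

D_KL(P||Q) = Σ p(x) log(p(x)/q(x))
Each term is p(x) × log_e(p(x)/p(x)) = p(x) × log_e(1) = 0, so the sum is 0.
D_KL(P||Q) = 0.0000 nats

When P = Q, the KL divergence is exactly 0, as there is no 'divergence' between identical distributions.

This non-negativity is a fundamental property: relative entropy cannot be negative because it measures how different Q is from P.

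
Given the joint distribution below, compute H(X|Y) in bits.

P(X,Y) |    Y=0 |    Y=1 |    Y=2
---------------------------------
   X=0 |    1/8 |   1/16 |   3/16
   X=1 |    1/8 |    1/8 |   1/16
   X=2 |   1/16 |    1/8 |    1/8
1.4984 bits

Using the chain rule: H(X|Y) = H(X,Y) - H(Y)

First, compute H(X,Y) = 3.0778 bits

Marginal P(Y) = (5/16, 5/16, 3/8)
H(Y) = 1.5794 bits

H(X|Y) = H(X,Y) - H(Y) = 3.0778 - 1.5794 = 1.4984 bits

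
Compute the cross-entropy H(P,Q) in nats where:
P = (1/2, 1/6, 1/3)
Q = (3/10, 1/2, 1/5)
1.2540 nats

Cross-entropy: H(P,Q) = -Σ p(x) log q(x)

Alternatively: H(P,Q) = H(P) + D_KL(P||Q)
H(P) = 1.0114 nats
D_KL(P||Q) = 0.2426 nats

H(P,Q) = 1.0114 + 0.2426 = 1.2540 nats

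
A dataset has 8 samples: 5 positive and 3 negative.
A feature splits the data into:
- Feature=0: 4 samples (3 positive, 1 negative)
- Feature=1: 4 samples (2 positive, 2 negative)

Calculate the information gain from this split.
0.0488 bits

Information Gain = H(Y) - H(Y|Feature)

Before split:
P(positive) = 5/8 = 0.6250
H(Y) = 0.9544 bits

After split:
Feature=0: H = 0.8113 bits (weight = 4/8)
Feature=1: H = 1.0000 bits (weight = 4/8)
H(Y|Feature) = (4/8)×0.8113 + (4/8)×1.0000 = 0.9056 bits

Information Gain = 0.9544 - 0.9056 = 0.0488 bits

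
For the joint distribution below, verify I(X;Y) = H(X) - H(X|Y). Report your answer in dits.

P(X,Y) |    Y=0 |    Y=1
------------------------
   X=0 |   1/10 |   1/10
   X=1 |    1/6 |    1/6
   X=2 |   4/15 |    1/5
I(X;Y) = 0.0011 dits

Mutual information has multiple equivalent forms:
- I(X;Y) = H(X) - H(X|Y)
- I(X;Y) = H(Y) - H(Y|X)
- I(X;Y) = H(X) + H(Y) - H(X,Y)

Computing all quantities:
H(X) = 0.4533, H(Y) = 0.3001, H(X,Y) = 0.7523
H(X|Y) = 0.4522, H(Y|X) = 0.2990

Verification:
H(X) - H(X|Y) = 0.4533 - 0.4522 = 0.0011
H(Y) - H(Y|X) = 0.3001 - 0.2990 = 0.0011
H(X) + H(Y) - H(X,Y) = 0.4533 + 0.3001 - 0.7523 = 0.0011

All forms give I(X;Y) = 0.0011 dits. ✓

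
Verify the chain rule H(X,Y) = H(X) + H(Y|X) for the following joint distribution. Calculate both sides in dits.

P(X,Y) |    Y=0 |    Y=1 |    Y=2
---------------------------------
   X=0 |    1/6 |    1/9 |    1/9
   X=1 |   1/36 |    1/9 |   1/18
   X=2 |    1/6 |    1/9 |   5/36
H(X,Y) = 0.9155, H(X) = 0.4562, H(Y|X) = 0.4593 (all in dits)

Chain rule: H(X,Y) = H(X) + H(Y|X)

Left side — joint entropy directly:
H(X,Y) = -Σ p(x,y) log p(x,y) = 0.9155 dits

Right side — compute H(Y|X) from the conditional distributions:
P(X) = (7/18, 7/36, 5/12), so H(X) = 0.4562 dits
H(Y|X) = Σ_x P(X=x) · H(Y|X=x):
  P(Y|X=0) = (3/7, 2/7, 2/7), H(Y|X=0) = 0.4686, weight P(X=0) = 7/18
  P(Y|X=1) = (1/7, 4/7, 2/7), H(Y|X=1) = 0.4151, weight P(X=1) = 7/36
  P(Y|X=2) = (2/5, 4/15, 1/3), H(Y|X=2) = 0.4713, weight P(X=2) = 5/12
H(Y|X) = 0.4593 dits

H(X) + H(Y|X) = 0.4562 + 0.4593 = 0.9155 dits

Both sides equal 0.9155 dits. ✓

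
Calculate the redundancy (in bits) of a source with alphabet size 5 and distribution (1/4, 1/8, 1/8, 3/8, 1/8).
0.1663 bits

Redundancy measures how far a source is from maximum entropy:
R = H_max - H(X)

Maximum entropy for 5 symbols: H_max = log_2(5) = 2.3219 bits
Actual entropy: H(X) = 2.1556 bits
Redundancy: R = 2.3219 - 2.1556 = 0.1663 bits

This redundancy represents potential for compression: the source could be compressed by 0.1663 bits per symbol.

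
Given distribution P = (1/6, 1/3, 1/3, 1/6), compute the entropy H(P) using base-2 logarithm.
1.9183 bits

Shannon entropy is H(X) = -Σ p(x) log p(x).

For P = (1/6, 1/3, 1/3, 1/6):
H = -1/6 × log_2(1/6) -1/3 × log_2(1/3) -1/3 × log_2(1/3) -1/6 × log_2(1/6)
H = 1.9183 bits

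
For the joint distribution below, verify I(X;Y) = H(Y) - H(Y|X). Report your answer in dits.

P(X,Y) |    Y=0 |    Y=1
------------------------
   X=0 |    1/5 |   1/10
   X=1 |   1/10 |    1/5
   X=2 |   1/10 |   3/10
I(X;Y) = 0.0287 dits

Mutual information has multiple equivalent forms:
- I(X;Y) = H(X) - H(X|Y)
- I(X;Y) = H(Y) - H(Y|X)
- I(X;Y) = H(X) + H(Y) - H(X,Y)

Computing all quantities:
H(X) = 0.4729, H(Y) = 0.2923, H(X,Y) = 0.7365
H(X|Y) = 0.4442, H(Y|X) = 0.2635

Verification:
H(X) - H(X|Y) = 0.4729 - 0.4442 = 0.0287
H(Y) - H(Y|X) = 0.2923 - 0.2635 = 0.0287
H(X) + H(Y) - H(X,Y) = 0.4729 + 0.2923 - 0.7365 = 0.0287

All forms give I(X;Y) = 0.0287 dits. ✓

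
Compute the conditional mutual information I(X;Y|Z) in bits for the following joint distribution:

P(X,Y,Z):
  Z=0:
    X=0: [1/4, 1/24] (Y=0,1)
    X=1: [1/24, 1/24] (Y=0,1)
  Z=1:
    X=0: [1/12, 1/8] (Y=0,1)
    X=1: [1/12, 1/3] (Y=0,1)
0.0505 bits

Conditional mutual information: I(X;Y|Z) = H(X|Z) + H(Y|Z) - H(X,Y|Z)

H(Z) = 0.9544
H(X,Z) = 1.8149 → H(X|Z) = 0.8605
H(Y,Z) = 1.7639 → H(Y|Z) = 0.8095
H(X,Y,Z) = 2.5739 → H(X,Y|Z) = 1.6195

I(X;Y|Z) = 0.8605 + 0.8095 - 1.6195 = 0.0505 bits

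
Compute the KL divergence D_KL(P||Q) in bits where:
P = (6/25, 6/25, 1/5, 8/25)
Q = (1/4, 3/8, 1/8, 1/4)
0.0809 bits

KL divergence: D_KL(P||Q) = Σ p(x) log(p(x)/q(x))

Computing term by term:
  x=0: 6/25 × log_2[(6/25)/(1/4)] = 6/25 × -0.0589 = -0.0141
  x=1: 6/25 × log_2[(6/25)/(3/8)] = 6/25 × -0.6439 = -0.1545
  x=2: 1/5 × log_2[(1/5)/(1/8)] = 1/5 × 0.6781 = 0.1356
  x=3: 8/25 × log_2[(8/25)/(1/4)] = 8/25 × 0.3561 = 0.1140

D_KL(P||Q) = 0.0809 bits

Note: KL divergence is always non-negative and equals 0 iff P = Q.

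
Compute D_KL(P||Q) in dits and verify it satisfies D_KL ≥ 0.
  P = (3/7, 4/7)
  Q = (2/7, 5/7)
0.0201 dits

KL divergence satisfies the Gibbs inequality: D_KL(P||Q) ≥ 0 for all distributions P, Q.

D_KL(P||Q) = Σ p(x) log(p(x)/q(x))
Term by term:
  x=0: 3/7 × log_10[(3/7)/(2/7)] = 0.0755
  x=1: 4/7 × log_10[(4/7)/(5/7)] = -0.0554
D_KL(P||Q) = 0.0201 dits

D_KL(P||Q) = 0.0201 ≥ 0 ✓

This non-negativity is a fundamental property: relative entropy cannot be negative because it measures how different Q is from P.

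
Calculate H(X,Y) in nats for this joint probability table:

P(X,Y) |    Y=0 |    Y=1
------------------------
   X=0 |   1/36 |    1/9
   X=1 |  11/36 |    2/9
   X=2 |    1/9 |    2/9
1.6186 nats

Joint entropy is H(X,Y) = -Σ_{x,y} p(x,y) log p(x,y).

Summing over all non-zero entries:
H(X,Y) = -[1/36·log_e(1/36) + 1/9·log_e(1/9) + 11/36·log_e(11/36) + 2/9·log_e(2/9) + 1/9·log_e(1/9) + 2/9·log_e(2/9)]
H(X,Y) = 1.6186 nats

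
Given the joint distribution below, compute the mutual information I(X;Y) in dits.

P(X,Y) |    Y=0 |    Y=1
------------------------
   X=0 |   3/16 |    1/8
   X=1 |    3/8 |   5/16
0.0006 dits

Mutual information: I(X;Y) = H(X) + H(Y) - H(X,Y)

Marginals:
P(X) = (5/16, 11/16), H(X) = 0.2697 dits
P(Y) = (9/16, 7/16), H(Y) = 0.2976 dits

Joint entropy: H(X,Y) = 0.5668 dits

I(X;Y) = 0.2697 + 0.2976 - 0.5668 = 0.0006 dits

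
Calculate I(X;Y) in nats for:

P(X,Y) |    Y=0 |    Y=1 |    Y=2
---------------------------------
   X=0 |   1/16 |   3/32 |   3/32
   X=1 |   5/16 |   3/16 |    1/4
0.0129 nats

Mutual information: I(X;Y) = H(X) + H(Y) - H(X,Y)

Marginals:
P(X) = (1/4, 3/4), H(X) = 0.5623 nats
P(Y) = (3/8, 9/32, 11/32), H(Y) = 1.0916 nats

Joint entropy: H(X,Y) = 1.6411 nats

I(X;Y) = 0.5623 + 1.0916 - 1.6411 = 0.0129 nats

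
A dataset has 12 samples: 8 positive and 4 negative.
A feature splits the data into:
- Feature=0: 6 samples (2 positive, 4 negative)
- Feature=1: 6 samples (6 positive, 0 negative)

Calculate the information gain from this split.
0.4591 bits

Information Gain = H(Y) - H(Y|Feature)

Before split:
P(positive) = 8/12 = 0.6667
H(Y) = 0.9183 bits

After split:
Feature=0: H = 0.9183 bits (weight = 6/12)
Feature=1: H = 0.0000 bits (weight = 6/12)
H(Y|Feature) = (6/12)×0.9183 + (6/12)×0.0000 = 0.4591 bits

Information Gain = 0.9183 - 0.4591 = 0.4591 bits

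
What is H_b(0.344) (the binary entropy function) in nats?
0.6437 nats

The binary entropy function is:
H(p) = -p log(p) - (1-p) log(1-p)

H(0.344) = -0.344 × log_e(0.344) - 0.656 × log_e(0.656)
H(0.344) = 0.6437 nats

Note: Binary entropy is maximized at p=0.5 (H=1 bit) and minimized at p=0 or p=1 (H=0).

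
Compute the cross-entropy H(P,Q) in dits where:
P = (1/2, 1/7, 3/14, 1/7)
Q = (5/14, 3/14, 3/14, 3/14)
0.5581 dits

Cross-entropy: H(P,Q) = -Σ p(x) log q(x)

Alternatively: H(P,Q) = H(P) + D_KL(P||Q)
H(P) = 0.5353 dits
D_KL(P||Q) = 0.0228 dits

H(P,Q) = 0.5353 + 0.0228 = 0.5581 dits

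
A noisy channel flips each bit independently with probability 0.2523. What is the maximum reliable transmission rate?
0.1851 bits

For a binary symmetric channel (BSC) with error probability p:
Capacity C = 1 - H(p) bits per symbol

where H(p) = -p log₂(p) - (1-p) log₂(1-p) is the binary entropy function.

H(0.2523) = 0.8149 bits
C = 1 - 0.8149 = 0.1851 bits per symbol

This means we can reliably transmit up to 0.1851 bits of information per channel use.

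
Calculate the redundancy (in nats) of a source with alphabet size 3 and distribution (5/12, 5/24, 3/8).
0.0392 nats

Redundancy measures how far a source is from maximum entropy:
R = H_max - H(X)

Maximum entropy for 3 symbols: H_max = log_e(3) = 1.0986 nats
Actual entropy: H(X) = 1.0594 nats
Redundancy: R = 1.0986 - 1.0594 = 0.0392 nats

This redundancy represents potential for compression: the source could be compressed by 0.0392 nats per symbol.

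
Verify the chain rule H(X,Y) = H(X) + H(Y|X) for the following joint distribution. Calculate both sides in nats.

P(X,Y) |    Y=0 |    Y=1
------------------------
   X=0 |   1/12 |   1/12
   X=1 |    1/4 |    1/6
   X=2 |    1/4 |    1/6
H(X,Y) = 1.7046, H(X) = 1.0282, H(Y|X) = 0.6764 (all in nats)

Chain rule: H(X,Y) = H(X) + H(Y|X)

Left side — joint entropy directly:
H(X,Y) = -Σ p(x,y) log p(x,y) = 1.7046 nats

Right side — compute H(Y|X) from the conditional distributions:
P(X) = (1/6, 5/12, 5/12), so H(X) = 1.0282 nats
H(Y|X) = Σ_x P(X=x) · H(Y|X=x):
  P(Y|X=0) = (1/2, 1/2), H(Y|X=0) = 0.6931, weight P(X=0) = 1/6
  P(Y|X=1) = (3/5, 2/5), H(Y|X=1) = 0.6730, weight P(X=1) = 5/12
  P(Y|X=2) = (3/5, 2/5), H(Y|X=2) = 0.6730, weight P(X=2) = 5/12
H(Y|X) = 0.6764 nats

H(X) + H(Y|X) = 1.0282 + 0.6764 = 1.7046 nats

Both sides equal 1.7046 nats. ✓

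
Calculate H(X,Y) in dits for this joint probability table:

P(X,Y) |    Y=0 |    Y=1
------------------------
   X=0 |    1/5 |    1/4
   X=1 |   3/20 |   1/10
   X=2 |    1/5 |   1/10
0.7537 dits

Joint entropy is H(X,Y) = -Σ_{x,y} p(x,y) log p(x,y).

Summing over all non-zero entries:
H(X,Y) = -[1/5·log_10(1/5) + 1/4·log_10(1/4) + 3/20·log_10(3/20) + 1/10·log_10(1/10) + 1/5·log_10(1/5) + 1/10·log_10(1/10)]
H(X,Y) = 0.7537 dits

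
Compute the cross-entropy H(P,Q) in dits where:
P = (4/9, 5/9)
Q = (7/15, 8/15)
0.2988 dits

Cross-entropy: H(P,Q) = -Σ p(x) log q(x)

Alternatively: H(P,Q) = H(P) + D_KL(P||Q)
H(P) = 0.2983 dits
D_KL(P||Q) = 0.0004 dits

H(P,Q) = 0.2983 + 0.0004 = 0.2988 dits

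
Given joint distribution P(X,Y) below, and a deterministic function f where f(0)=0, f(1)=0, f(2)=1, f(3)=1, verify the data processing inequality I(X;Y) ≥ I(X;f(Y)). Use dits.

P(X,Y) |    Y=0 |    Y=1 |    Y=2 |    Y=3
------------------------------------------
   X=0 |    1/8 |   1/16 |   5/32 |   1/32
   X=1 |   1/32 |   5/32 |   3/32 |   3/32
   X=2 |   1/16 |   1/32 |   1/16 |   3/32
I(X;Y) = 0.0463, I(X;f(Y)) = 0.0026, inequality holds: 0.0463 ≥ 0.0026

Data Processing Inequality: For any Markov chain X → Y → Z, we have I(X;Y) ≥ I(X;Z).

Here Z = f(Y) is a deterministic function of Y, forming X → Y → Z.

Original I(X;Y) = 0.0463 dits

After applying f:
P(X,Z) where Z=f(Y):
- P(X,Z=0) = P(X,Y=0) + P(X,Y=1)
- P(X,Z=1) = P(X,Y=2) + P(X,Y=3)

I(X;Z) = I(X;f(Y)) = 0.0026 dits

Verification: 0.0463 ≥ 0.0026 ✓

Information cannot be created by processing; the function f can only lose information about X.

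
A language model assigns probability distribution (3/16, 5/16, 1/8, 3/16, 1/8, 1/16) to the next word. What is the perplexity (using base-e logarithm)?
5.3891

Perplexity is e^H (or exp(H) for natural log).

First, H = -Σ p log p = 1.6844 nats
Perplexity = e^1.6844 = 5.3891

Interpretation: The model's uncertainty is equivalent to choosing uniformly among 5.4 options.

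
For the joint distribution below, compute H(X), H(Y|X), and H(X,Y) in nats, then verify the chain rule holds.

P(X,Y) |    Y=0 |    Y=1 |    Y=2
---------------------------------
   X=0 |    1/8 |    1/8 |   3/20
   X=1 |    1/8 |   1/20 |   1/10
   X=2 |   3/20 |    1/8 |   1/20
H(X,Y) = 2.1387, H(X) = 1.0868, H(Y|X) = 1.0519 (all in nats)

Chain rule: H(X,Y) = H(X) + H(Y|X)

Left side — joint entropy directly:
H(X,Y) = -Σ p(x,y) log p(x,y) = 2.1387 nats

Right side — compute H(Y|X) from the conditional distributions:
P(X) = (2/5, 11/40, 13/40), so H(X) = 1.0868 nats
H(Y|X) = Σ_x P(X=x) · H(Y|X=x):
  P(Y|X=0) = (5/16, 5/16, 3/8), H(Y|X=0) = 1.0948, weight P(X=0) = 2/5
  P(Y|X=1) = (5/11, 2/11, 4/11), H(Y|X=1) = 1.0362, weight P(X=1) = 11/40
  P(Y|X=2) = (6/13, 5/13, 2/13), H(Y|X=2) = 1.0123, weight P(X=2) = 13/40
H(Y|X) = 1.0519 nats

H(X) + H(Y|X) = 1.0868 + 1.0519 = 2.1387 nats

Both sides equal 2.1387 nats. ✓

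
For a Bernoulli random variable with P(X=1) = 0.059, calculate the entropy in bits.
0.3235 bits

The binary entropy function is:
H(p) = -p log(p) - (1-p) log(1-p)

H(0.059) = -0.059 × log_2(0.059) - 0.941 × log_2(0.941)
H(0.059) = 0.3235 bits

Note: Binary entropy is maximized at p=0.5 (H=1 bit) and minimized at p=0 or p=1 (H=0).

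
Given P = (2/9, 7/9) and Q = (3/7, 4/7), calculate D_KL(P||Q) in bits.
0.1354 bits

KL divergence: D_KL(P||Q) = Σ p(x) log(p(x)/q(x))

Computing term by term:
  x=0: 2/9 × log_2[(2/9)/(3/7)] = 2/9 × -0.9475 = -0.2106
  x=1: 7/9 × log_2[(7/9)/(4/7)] = 7/9 × 0.4448 = 0.3459

D_KL(P||Q) = 0.1354 bits

Note: KL divergence is always non-negative and equals 0 iff P = Q.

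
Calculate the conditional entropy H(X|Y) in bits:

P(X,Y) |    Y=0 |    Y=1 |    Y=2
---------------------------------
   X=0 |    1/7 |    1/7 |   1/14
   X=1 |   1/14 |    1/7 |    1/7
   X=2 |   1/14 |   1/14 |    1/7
1.5157 bits

Using the chain rule: H(X|Y) = H(X,Y) - H(Y)

First, compute H(X,Y) = 3.0931 bits

Marginal P(Y) = (2/7, 5/14, 5/14)
H(Y) = 1.5774 bits

H(X|Y) = H(X,Y) - H(Y) = 3.0931 - 1.5774 = 1.5157 bits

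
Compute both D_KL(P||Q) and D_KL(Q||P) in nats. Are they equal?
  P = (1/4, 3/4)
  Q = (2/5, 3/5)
D_KL(P||Q) = 0.0499, D_KL(Q||P) = 0.0541

KL divergence is not symmetric: D_KL(P||Q) ≠ D_KL(Q||P) in general.

D_KL(P||Q) = 0.0499 nats
D_KL(Q||P) = 0.0541 nats

No, they are not equal!

This asymmetry is why KL divergence is not a true distance metric.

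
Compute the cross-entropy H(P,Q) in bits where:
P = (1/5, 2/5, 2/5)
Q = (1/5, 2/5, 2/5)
1.5219 bits

Cross-entropy: H(P,Q) = -Σ p(x) log q(x)

Alternatively: H(P,Q) = H(P) + D_KL(P||Q)
H(P) = 1.5219 bits
D_KL(P||Q) = 0.0000 bits

H(P,Q) = 1.5219 + 0.0000 = 1.5219 bits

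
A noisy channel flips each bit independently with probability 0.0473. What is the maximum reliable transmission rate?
0.7252 bits

For a binary symmetric channel (BSC) with error probability p:
Capacity C = 1 - H(p) bits per symbol

where H(p) = -p log₂(p) - (1-p) log₂(1-p) is the binary entropy function.

H(0.0473) = 0.2748 bits
C = 1 - 0.2748 = 0.7252 bits per symbol

This means we can reliably transmit up to 0.7252 bits of information per channel use.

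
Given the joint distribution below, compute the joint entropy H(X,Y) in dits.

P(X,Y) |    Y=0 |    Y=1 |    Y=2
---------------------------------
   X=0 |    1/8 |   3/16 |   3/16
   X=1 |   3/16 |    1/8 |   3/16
0.7710 dits

Joint entropy is H(X,Y) = -Σ_{x,y} p(x,y) log p(x,y).

Summing over all non-zero entries:
H(X,Y) = -[1/8·log_10(1/8) + 3/16·log_10(3/16) + 3/16·log_10(3/16) + 3/16·log_10(3/16) + 1/8·log_10(1/8) + 3/16·log_10(3/16)]
H(X,Y) = 0.7710 dits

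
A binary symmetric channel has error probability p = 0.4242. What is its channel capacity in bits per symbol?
0.0166 bits

For a binary symmetric channel (BSC) with error probability p:
Capacity C = 1 - H(p) bits per symbol

where H(p) = -p log₂(p) - (1-p) log₂(1-p) is the binary entropy function.

H(0.4242) = 0.9834 bits
C = 1 - 0.9834 = 0.0166 bits per symbol

This means we can reliably transmit up to 0.0166 bits of information per channel use.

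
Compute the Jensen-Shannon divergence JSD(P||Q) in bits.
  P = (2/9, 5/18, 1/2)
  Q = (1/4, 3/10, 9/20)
0.0018 bits

Jensen-Shannon divergence is:
JSD(P||Q) = 0.5 × D_KL(P||M) + 0.5 × D_KL(Q||M)
where M = 0.5 × (P + Q) is the mixture distribution.

M = 0.5 × (2/9, 5/18, 1/2) + 0.5 × (1/4, 3/10, 9/20) = (0.236111, 0.288889, 19/40)

D_KL(P||M) = 0.0018 bits
D_KL(Q||M) = 0.0018 bits

JSD(P||Q) = 0.5 × 0.0018 + 0.5 × 0.0018 = 0.0018 bits

Unlike KL divergence, JSD is symmetric and bounded: 0 ≤ JSD ≤ log(2).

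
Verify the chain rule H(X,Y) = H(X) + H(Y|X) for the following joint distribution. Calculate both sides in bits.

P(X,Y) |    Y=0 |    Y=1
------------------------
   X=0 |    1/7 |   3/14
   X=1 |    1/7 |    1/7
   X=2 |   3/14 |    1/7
H(X,Y) = 2.5567, H(X) = 1.5774, H(Y|X) = 0.9793 (all in bits)

Chain rule: H(X,Y) = H(X) + H(Y|X)

Left side — joint entropy directly:
H(X,Y) = -Σ p(x,y) log p(x,y) = 2.5567 bits

Right side — compute H(Y|X) from the conditional distributions:
P(X) = (5/14, 2/7, 5/14), so H(X) = 1.5774 bits
H(Y|X) = Σ_x P(X=x) · H(Y|X=x):
  P(Y|X=0) = (2/5, 3/5), H(Y|X=0) = 0.9710, weight P(X=0) = 5/14
  P(Y|X=1) = (1/2, 1/2), H(Y|X=1) = 1.0000, weight P(X=1) = 2/7
  P(Y|X=2) = (3/5, 2/5), H(Y|X=2) = 0.9710, weight P(X=2) = 5/14
H(Y|X) = 0.9793 bits

H(X) + H(Y|X) = 1.5774 + 0.9793 = 2.5567 bits

Both sides equal 2.5567 bits. ✓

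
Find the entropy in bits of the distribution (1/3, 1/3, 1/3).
1.5850 bits

Shannon entropy is H(X) = -Σ p(x) log p(x).

For P = (1/3, 1/3, 1/3):
H = -1/3 × log_2(1/3) -1/3 × log_2(1/3) -1/3 × log_2(1/3)
H = 1.5850 bits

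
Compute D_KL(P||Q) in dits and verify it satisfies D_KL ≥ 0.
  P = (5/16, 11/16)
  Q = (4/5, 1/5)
0.2411 dits

KL divergence satisfies the Gibbs inequality: D_KL(P||Q) ≥ 0 for all distributions P, Q.

D_KL(P||Q) = Σ p(x) log(p(x)/q(x))
Term by term:
  x=0: 5/16 × log_10[(5/16)/(4/5)] = -0.1276
  x=1: 11/16 × log_10[(11/16)/(1/5)] = 0.3687
D_KL(P||Q) = 0.2411 dits

D_KL(P||Q) = 0.2411 ≥ 0 ✓

This non-negativity is a fundamental property: relative entropy cannot be negative because it measures how different Q is from P.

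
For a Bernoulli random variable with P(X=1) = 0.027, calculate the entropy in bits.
0.1791 bits

The binary entropy function is:
H(p) = -p log(p) - (1-p) log(1-p)

H(0.027) = -0.027 × log_2(0.027) - 0.973 × log_2(0.973)
H(0.027) = 0.1791 bits

Note: Binary entropy is maximized at p=0.5 (H=1 bit) and minimized at p=0 or p=1 (H=0).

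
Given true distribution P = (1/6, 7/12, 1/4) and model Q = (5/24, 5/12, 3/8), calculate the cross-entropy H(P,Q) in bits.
1.4677 bits

Cross-entropy: H(P,Q) = -Σ p(x) log q(x)

Alternatively: H(P,Q) = H(P) + D_KL(P||Q)
H(P) = 1.3844 bits
D_KL(P||Q) = 0.0833 bits

H(P,Q) = 1.3844 + 0.0833 = 1.4677 bits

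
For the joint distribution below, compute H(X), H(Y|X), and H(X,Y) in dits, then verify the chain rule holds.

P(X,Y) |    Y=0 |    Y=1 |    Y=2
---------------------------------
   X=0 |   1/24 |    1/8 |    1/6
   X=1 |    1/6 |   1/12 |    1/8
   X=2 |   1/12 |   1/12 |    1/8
H(X,Y) = 0.9253, H(X) = 0.4749, H(Y|X) = 0.4505 (all in dits)

Chain rule: H(X,Y) = H(X) + H(Y|X)

Left side — joint entropy directly:
H(X,Y) = -Σ p(x,y) log p(x,y) = 0.9253 dits

Right side — compute H(Y|X) from the conditional distributions:
P(X) = (1/3, 3/8, 7/24), so H(X) = 0.4749 dits
H(Y|X) = Σ_x P(X=x) · H(Y|X=x):
  P(Y|X=0) = (1/8, 3/8, 1/2), H(Y|X=0) = 0.4231, weight P(X=0) = 1/3
  P(Y|X=1) = (4/9, 2/9, 1/3), H(Y|X=1) = 0.4607, weight P(X=1) = 3/8
  P(Y|X=2) = (2/7, 2/7, 3/7), H(Y|X=2) = 0.4686, weight P(X=2) = 7/24
H(Y|X) = 0.4505 dits

H(X) + H(Y|X) = 0.4749 + 0.4505 = 0.9253 dits

Both sides equal 0.9253 dits. ✓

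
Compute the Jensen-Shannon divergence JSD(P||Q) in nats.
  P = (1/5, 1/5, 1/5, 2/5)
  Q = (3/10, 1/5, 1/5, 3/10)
0.0086 nats

Jensen-Shannon divergence is:
JSD(P||Q) = 0.5 × D_KL(P||M) + 0.5 × D_KL(Q||M)
where M = 0.5 × (P + Q) is the mixture distribution.

M = 0.5 × (1/5, 1/5, 1/5, 2/5) + 0.5 × (3/10, 1/5, 1/5, 3/10) = (1/4, 1/5, 1/5, 7/20)

D_KL(P||M) = 0.0088 nats
D_KL(Q||M) = 0.0085 nats

JSD(P||Q) = 0.5 × 0.0088 + 0.5 × 0.0085 = 0.0086 nats

Unlike KL divergence, JSD is symmetric and bounded: 0 ≤ JSD ≤ log(2).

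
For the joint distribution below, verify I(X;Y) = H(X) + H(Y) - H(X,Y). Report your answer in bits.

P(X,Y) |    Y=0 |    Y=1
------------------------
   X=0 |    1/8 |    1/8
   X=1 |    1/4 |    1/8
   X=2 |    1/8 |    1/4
I(X;Y) = 0.0613 bits

Mutual information has multiple equivalent forms:
- I(X;Y) = H(X) - H(X|Y)
- I(X;Y) = H(Y) - H(Y|X)
- I(X;Y) = H(X) + H(Y) - H(X,Y)

Computing all quantities:
H(X) = 1.5613, H(Y) = 1.0000, H(X,Y) = 2.5000
H(X|Y) = 1.5000, H(Y|X) = 0.9387

Verification:
H(X) - H(X|Y) = 1.5613 - 1.5000 = 0.0613
H(Y) - H(Y|X) = 1.0000 - 0.9387 = 0.0613
H(X) + H(Y) - H(X,Y) = 1.5613 + 1.0000 - 2.5000 = 0.0613

All forms give I(X;Y) = 0.0613 bits. ✓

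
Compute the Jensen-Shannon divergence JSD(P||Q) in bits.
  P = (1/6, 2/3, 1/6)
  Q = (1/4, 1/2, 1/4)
0.0207 bits

Jensen-Shannon divergence is:
JSD(P||Q) = 0.5 × D_KL(P||M) + 0.5 × D_KL(Q||M)
where M = 0.5 × (P + Q) is the mixture distribution.

M = 0.5 × (1/6, 2/3, 1/6) + 0.5 × (1/4, 1/2, 1/4) = (5/24, 7/12, 5/24)

D_KL(P||M) = 0.0211 bits
D_KL(Q||M) = 0.0203 bits

JSD(P||Q) = 0.5 × 0.0211 + 0.5 × 0.0203 = 0.0207 bits

Unlike KL divergence, JSD is symmetric and bounded: 0 ≤ JSD ≤ log(2).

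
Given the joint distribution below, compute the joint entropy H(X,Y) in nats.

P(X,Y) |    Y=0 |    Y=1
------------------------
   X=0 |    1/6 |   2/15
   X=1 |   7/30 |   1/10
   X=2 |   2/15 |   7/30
1.7453 nats

Joint entropy is H(X,Y) = -Σ_{x,y} p(x,y) log p(x,y).

Summing over all non-zero entries:
H(X,Y) = -[1/6·log_e(1/6) + 2/15·log_e(2/15) + 7/30·log_e(7/30) + 1/10·log_e(1/10) + 2/15·log_e(2/15) + 7/30·log_e(7/30)]
H(X,Y) = 1.7453 nats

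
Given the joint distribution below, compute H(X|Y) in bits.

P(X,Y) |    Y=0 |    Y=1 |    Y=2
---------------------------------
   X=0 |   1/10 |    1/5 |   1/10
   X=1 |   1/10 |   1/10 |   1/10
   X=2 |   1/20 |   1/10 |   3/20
1.5253 bits

Using the chain rule: H(X|Y) = H(X,Y) - H(Y)

First, compute H(X,Y) = 3.0842 bits

Marginal P(Y) = (1/4, 2/5, 7/20)
H(Y) = 1.5589 bits

H(X|Y) = H(X,Y) - H(Y) = 3.0842 - 1.5589 = 1.5253 bits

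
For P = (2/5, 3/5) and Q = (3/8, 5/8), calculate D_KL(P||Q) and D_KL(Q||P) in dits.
D_KL(P||Q) = 0.0006, D_KL(Q||P) = 0.0006

KL divergence is not symmetric: D_KL(P||Q) ≠ D_KL(Q||P) in general.

D_KL(P||Q) = 0.0006 dits
D_KL(Q||P) = 0.0006 dits

In this case they happen to be equal (to 4 decimal places).

This asymmetry is why KL divergence is not a true distance metric.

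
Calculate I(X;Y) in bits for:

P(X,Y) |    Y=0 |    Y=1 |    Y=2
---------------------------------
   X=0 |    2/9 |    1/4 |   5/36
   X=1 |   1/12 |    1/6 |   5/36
0.0234 bits

Mutual information: I(X;Y) = H(X) + H(Y) - H(X,Y)

Marginals:
P(X) = (11/18, 7/18), H(X) = 0.9641 bits
P(Y) = (11/36, 5/12, 5/18), H(Y) = 1.5622 bits

Joint entropy: H(X,Y) = 2.5029 bits

I(X;Y) = 0.9641 + 1.5622 - 2.5029 = 0.0234 bits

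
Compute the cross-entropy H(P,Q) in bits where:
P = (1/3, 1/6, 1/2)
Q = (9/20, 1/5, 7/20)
1.5283 bits

Cross-entropy: H(P,Q) = -Σ p(x) log q(x)

Alternatively: H(P,Q) = H(P) + D_KL(P||Q)
H(P) = 1.4591 bits
D_KL(P||Q) = 0.0691 bits

H(P,Q) = 1.4591 + 0.0691 = 1.5283 bits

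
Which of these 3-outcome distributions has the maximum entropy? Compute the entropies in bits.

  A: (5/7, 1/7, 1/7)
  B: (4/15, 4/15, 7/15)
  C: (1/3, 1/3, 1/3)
C

For a discrete distribution over n outcomes, entropy is maximized by the uniform distribution.

Computing entropies:
H(A) = 1.1488 bits
H(B) = 1.5301 bits
H(C) = 1.5850 bits

The uniform distribution (where all probabilities equal 1/3) achieves the maximum entropy of log_2(3) = 1.5850 bits.

Distribution C has the highest entropy.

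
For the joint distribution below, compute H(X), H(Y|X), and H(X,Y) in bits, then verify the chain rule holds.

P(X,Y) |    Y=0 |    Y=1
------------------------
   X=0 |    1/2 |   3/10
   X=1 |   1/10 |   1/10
H(X,Y) = 1.6855, H(X) = 0.7219, H(Y|X) = 0.9635 (all in bits)

Chain rule: H(X,Y) = H(X) + H(Y|X)

Left side — joint entropy directly:
H(X,Y) = -Σ p(x,y) log p(x,y) = 1.6855 bits

Right side — compute H(Y|X) from the conditional distributions:
P(X) = (4/5, 1/5), so H(X) = 0.7219 bits
H(Y|X) = Σ_x P(X=x) · H(Y|X=x):
  P(Y|X=0) = (5/8, 3/8), H(Y|X=0) = 0.9544, weight P(X=0) = 4/5
  P(Y|X=1) = (1/2, 1/2), H(Y|X=1) = 1.0000, weight P(X=1) = 1/5
H(Y|X) = 0.9635 bits

H(X) + H(Y|X) = 0.7219 + 0.9635 = 1.6855 bits

Both sides equal 1.6855 bits. ✓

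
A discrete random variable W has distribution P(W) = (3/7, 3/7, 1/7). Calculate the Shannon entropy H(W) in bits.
1.4488 bits

Shannon entropy is H(X) = -Σ p(x) log p(x).

For P = (3/7, 3/7, 1/7):
H = -3/7 × log_2(3/7) -3/7 × log_2(3/7) -1/7 × log_2(1/7)
H = 1.4488 bits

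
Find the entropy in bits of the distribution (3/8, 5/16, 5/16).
1.5794 bits

Shannon entropy is H(X) = -Σ p(x) log p(x).

For P = (3/8, 5/16, 5/16):
H = -3/8 × log_2(3/8) -5/16 × log_2(5/16) -5/16 × log_2(5/16)
H = 1.5794 bits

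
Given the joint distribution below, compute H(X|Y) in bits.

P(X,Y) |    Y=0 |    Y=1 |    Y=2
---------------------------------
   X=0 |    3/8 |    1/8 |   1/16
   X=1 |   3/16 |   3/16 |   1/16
0.9450 bits

Using the chain rule: H(X|Y) = H(X,Y) - H(Y)

First, compute H(X,Y) = 2.3113 bits

Marginal P(Y) = (9/16, 5/16, 1/8)
H(Y) = 1.3663 bits

H(X|Y) = H(X,Y) - H(Y) = 2.3113 - 1.3663 = 0.9450 bits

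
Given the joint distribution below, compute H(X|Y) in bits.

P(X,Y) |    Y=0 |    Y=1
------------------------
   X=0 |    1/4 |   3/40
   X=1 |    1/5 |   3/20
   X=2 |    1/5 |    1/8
1.5605 bits

Using the chain rule: H(X|Y) = H(X,Y) - H(Y)

First, compute H(X,Y) = 2.4946 bits

Marginal P(Y) = (13/20, 7/20)
H(Y) = 0.9341 bits

H(X|Y) = H(X,Y) - H(Y) = 2.4946 - 0.9341 = 1.5605 bits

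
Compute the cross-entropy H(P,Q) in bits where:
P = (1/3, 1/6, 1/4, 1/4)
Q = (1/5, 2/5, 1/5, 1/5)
2.1553 bits

Cross-entropy: H(P,Q) = -Σ p(x) log q(x)

Alternatively: H(P,Q) = H(P) + D_KL(P||Q)
H(P) = 1.9591 bits
D_KL(P||Q) = 0.1961 bits

H(P,Q) = 1.9591 + 0.1961 = 2.1553 bits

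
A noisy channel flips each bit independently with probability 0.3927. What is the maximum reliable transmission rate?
0.0335 bits

For a binary symmetric channel (BSC) with error probability p:
Capacity C = 1 - H(p) bits per symbol

where H(p) = -p log₂(p) - (1-p) log₂(1-p) is the binary entropy function.

H(0.3927) = 0.9665 bits
C = 1 - 0.9665 = 0.0335 bits per symbol

This means we can reliably transmit up to 0.0335 bits of information per channel use.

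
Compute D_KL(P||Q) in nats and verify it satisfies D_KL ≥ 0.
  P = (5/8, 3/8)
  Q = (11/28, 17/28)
0.1095 nats

KL divergence satisfies the Gibbs inequality: D_KL(P||Q) ≥ 0 for all distributions P, Q.

D_KL(P||Q) = Σ p(x) log(p(x)/q(x))
Term by term:
  x=0: 5/8 × log_e[(5/8)/(11/28)] = 0.2902
  x=1: 3/8 × log_e[(3/8)/(17/28)] = -0.1807
D_KL(P||Q) = 0.1095 nats

D_KL(P||Q) = 0.1095 ≥ 0 ✓

This non-negativity is a fundamental property: relative entropy cannot be negative because it measures how different Q is from P.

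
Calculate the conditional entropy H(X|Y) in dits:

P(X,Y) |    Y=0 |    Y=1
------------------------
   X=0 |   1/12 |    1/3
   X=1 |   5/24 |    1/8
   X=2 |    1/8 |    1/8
0.4346 dits

Using the chain rule: H(X|Y) = H(X,Y) - H(Y)

First, compute H(X,Y) = 0.7296 dits

Marginal P(Y) = (5/12, 7/12)
H(Y) = 0.2950 dits

H(X|Y) = H(X,Y) - H(Y) = 0.7296 - 0.2950 = 0.4346 dits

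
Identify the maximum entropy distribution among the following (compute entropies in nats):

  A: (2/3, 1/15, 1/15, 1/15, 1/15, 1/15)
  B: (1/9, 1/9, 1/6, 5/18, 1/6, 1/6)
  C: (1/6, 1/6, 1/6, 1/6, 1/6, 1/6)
C

For a discrete distribution over n outcomes, entropy is maximized by the uniform distribution.

Computing entropies:
H(A) = 1.1730 nats
H(B) = 1.7400 nats
H(C) = 1.7918 nats

The uniform distribution (where all probabilities equal 1/6) achieves the maximum entropy of log_e(6) = 1.7918 nats.

Distribution C has the highest entropy.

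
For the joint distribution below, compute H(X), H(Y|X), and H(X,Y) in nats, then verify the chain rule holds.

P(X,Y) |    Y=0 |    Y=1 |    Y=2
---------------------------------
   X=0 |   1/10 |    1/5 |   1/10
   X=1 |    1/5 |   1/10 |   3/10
H(X,Y) = 1.6957, H(X) = 0.6730, H(Y|X) = 1.0227 (all in nats)

Chain rule: H(X,Y) = H(X) + H(Y|X)

Left side — joint entropy directly:
H(X,Y) = -Σ p(x,y) log p(x,y) = 1.6957 nats

Right side — compute H(Y|X) from the conditional distributions:
P(X) = (2/5, 3/5), so H(X) = 0.6730 nats
H(Y|X) = Σ_x P(X=x) · H(Y|X=x):
  P(Y|X=0) = (1/4, 1/2, 1/4), H(Y|X=0) = 1.0397, weight P(X=0) = 2/5
  P(Y|X=1) = (1/3, 1/6, 1/2), H(Y|X=1) = 1.0114, weight P(X=1) = 3/5
H(Y|X) = 1.0227 nats

H(X) + H(Y|X) = 0.6730 + 1.0227 = 1.6957 nats

Both sides equal 1.6957 nats. ✓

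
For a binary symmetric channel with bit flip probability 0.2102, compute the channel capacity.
0.2581 bits

For a binary symmetric channel (BSC) with error probability p:
Capacity C = 1 - H(p) bits per symbol

where H(p) = -p log₂(p) - (1-p) log₂(1-p) is the binary entropy function.

H(0.2102) = 0.7419 bits
C = 1 - 0.7419 = 0.2581 bits per symbol

This means we can reliably transmit up to 0.2581 bits of information per channel use.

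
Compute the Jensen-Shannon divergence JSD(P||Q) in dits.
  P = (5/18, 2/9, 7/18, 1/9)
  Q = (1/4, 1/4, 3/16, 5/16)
0.0190 dits

Jensen-Shannon divergence is:
JSD(P||Q) = 0.5 × D_KL(P||M) + 0.5 × D_KL(Q||M)
where M = 0.5 × (P + Q) is the mixture distribution.

M = 0.5 × (5/18, 2/9, 7/18, 1/9) + 0.5 × (1/4, 1/4, 3/16, 5/16) = (0.263889, 0.236111, 0.288194, 0.211806)

D_KL(P||M) = 0.0198 dits
D_KL(Q||M) = 0.0181 dits

JSD(P||Q) = 0.5 × 0.0198 + 0.5 × 0.0181 = 0.0190 dits

Unlike KL divergence, JSD is symmetric and bounded: 0 ≤ JSD ≤ log(2).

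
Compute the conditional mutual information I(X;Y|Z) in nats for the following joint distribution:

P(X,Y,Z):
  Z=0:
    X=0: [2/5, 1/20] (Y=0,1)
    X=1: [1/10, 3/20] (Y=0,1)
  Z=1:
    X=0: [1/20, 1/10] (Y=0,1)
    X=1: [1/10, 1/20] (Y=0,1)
0.1106 nats

Conditional mutual information: I(X;Y|Z) = H(X|Z) + H(Y|Z) - H(X,Y|Z)

H(Z) = 0.6109
H(X,Z) = 1.2750 → H(X|Z) = 0.6642
H(Y,Z) = 1.2376 → H(Y|Z) = 0.6267
H(X,Y,Z) = 1.7912 → H(X,Y|Z) = 1.1804

I(X;Y|Z) = 0.6642 + 0.6267 - 1.1804 = 0.1106 nats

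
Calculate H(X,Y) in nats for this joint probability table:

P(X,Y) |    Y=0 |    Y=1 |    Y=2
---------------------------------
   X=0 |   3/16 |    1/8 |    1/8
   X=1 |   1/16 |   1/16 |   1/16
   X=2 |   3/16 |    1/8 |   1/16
2.1007 nats

Joint entropy is H(X,Y) = -Σ_{x,y} p(x,y) log p(x,y).

Summing over all non-zero entries:
H(X,Y) = -[3/16·log_e(3/16) + 1/8·log_e(1/8) + 1/8·log_e(1/8) + 1/16·log_e(1/16) + 1/16·log_e(1/16) + 1/16·log_e(1/16) + 3/16·log_e(3/16) + 1/8·log_e(1/8) + 1/16·log_e(1/16)]
H(X,Y) = 2.1007 nats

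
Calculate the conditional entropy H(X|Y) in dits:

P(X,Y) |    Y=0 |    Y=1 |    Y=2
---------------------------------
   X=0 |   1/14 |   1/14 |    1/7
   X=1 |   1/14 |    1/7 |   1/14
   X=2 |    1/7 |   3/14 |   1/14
0.4463 dits

Using the chain rule: H(X|Y) = H(X,Y) - H(Y)

First, compute H(X,Y) = 0.9149 dits

Marginal P(Y) = (2/7, 3/7, 2/7)
H(Y) = 0.4686 dits

H(X|Y) = H(X,Y) - H(Y) = 0.9149 - 0.4686 = 0.4463 dits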